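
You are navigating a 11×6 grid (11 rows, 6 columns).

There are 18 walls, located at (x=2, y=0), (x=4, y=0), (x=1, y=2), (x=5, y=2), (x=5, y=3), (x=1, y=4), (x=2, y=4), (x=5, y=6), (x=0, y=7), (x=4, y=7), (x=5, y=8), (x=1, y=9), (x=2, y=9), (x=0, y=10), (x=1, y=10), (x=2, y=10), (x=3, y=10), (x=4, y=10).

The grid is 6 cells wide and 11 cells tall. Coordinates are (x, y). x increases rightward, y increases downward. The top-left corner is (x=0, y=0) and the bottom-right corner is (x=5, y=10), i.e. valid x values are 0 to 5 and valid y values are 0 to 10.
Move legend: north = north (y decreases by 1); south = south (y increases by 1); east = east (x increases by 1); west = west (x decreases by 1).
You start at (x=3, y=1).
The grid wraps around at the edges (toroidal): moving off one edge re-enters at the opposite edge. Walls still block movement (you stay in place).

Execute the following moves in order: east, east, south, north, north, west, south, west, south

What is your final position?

Answer: Final position: (x=5, y=1)

Derivation:
Start: (x=3, y=1)
  east (east): (x=3, y=1) -> (x=4, y=1)
  east (east): (x=4, y=1) -> (x=5, y=1)
  south (south): blocked, stay at (x=5, y=1)
  north (north): (x=5, y=1) -> (x=5, y=0)
  north (north): (x=5, y=0) -> (x=5, y=10)
  west (west): blocked, stay at (x=5, y=10)
  south (south): (x=5, y=10) -> (x=5, y=0)
  west (west): blocked, stay at (x=5, y=0)
  south (south): (x=5, y=0) -> (x=5, y=1)
Final: (x=5, y=1)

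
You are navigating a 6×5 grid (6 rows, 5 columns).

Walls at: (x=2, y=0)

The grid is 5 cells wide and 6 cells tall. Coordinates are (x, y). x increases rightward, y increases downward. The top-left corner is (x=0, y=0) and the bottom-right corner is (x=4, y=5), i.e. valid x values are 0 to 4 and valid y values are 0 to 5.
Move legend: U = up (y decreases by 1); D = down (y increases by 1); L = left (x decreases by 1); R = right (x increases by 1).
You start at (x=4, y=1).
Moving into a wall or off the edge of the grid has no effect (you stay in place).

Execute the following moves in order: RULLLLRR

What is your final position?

Start: (x=4, y=1)
  R (right): blocked, stay at (x=4, y=1)
  U (up): (x=4, y=1) -> (x=4, y=0)
  L (left): (x=4, y=0) -> (x=3, y=0)
  [×3]L (left): blocked, stay at (x=3, y=0)
  R (right): (x=3, y=0) -> (x=4, y=0)
  R (right): blocked, stay at (x=4, y=0)
Final: (x=4, y=0)

Answer: Final position: (x=4, y=0)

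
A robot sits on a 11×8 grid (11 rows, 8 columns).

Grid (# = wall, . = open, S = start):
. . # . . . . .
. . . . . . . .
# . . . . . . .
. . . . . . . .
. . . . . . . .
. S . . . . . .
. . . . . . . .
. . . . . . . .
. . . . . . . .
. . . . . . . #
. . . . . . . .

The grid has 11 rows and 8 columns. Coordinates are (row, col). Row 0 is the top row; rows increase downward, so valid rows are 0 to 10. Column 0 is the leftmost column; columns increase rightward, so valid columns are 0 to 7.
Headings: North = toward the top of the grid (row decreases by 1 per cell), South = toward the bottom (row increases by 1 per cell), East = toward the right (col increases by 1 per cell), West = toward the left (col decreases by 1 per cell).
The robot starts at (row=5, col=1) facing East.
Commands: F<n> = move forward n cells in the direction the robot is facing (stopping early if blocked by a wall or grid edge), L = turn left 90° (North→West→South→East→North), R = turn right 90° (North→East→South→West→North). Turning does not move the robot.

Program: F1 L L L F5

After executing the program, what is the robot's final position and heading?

Answer: Final position: (row=10, col=2), facing South

Derivation:
Start: (row=5, col=1), facing East
  F1: move forward 1, now at (row=5, col=2)
  L: turn left, now facing North
  L: turn left, now facing West
  L: turn left, now facing South
  F5: move forward 5, now at (row=10, col=2)
Final: (row=10, col=2), facing South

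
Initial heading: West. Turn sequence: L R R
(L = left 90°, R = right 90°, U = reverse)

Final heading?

Start: West
  L (left (90° counter-clockwise)) -> South
  R (right (90° clockwise)) -> West
  R (right (90° clockwise)) -> North
Final: North

Answer: Final heading: North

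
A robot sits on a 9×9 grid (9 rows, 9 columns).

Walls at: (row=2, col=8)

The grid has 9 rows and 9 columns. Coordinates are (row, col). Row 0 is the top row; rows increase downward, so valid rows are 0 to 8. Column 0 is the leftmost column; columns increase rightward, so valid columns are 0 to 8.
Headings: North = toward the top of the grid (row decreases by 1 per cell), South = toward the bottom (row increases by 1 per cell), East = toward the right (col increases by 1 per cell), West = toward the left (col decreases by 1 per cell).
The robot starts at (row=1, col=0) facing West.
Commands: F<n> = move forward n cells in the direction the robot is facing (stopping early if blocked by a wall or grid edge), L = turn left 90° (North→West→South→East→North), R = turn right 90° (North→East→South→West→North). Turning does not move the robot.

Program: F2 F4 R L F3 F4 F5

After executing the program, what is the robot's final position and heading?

Answer: Final position: (row=1, col=0), facing West

Derivation:
Start: (row=1, col=0), facing West
  F2: move forward 0/2 (blocked), now at (row=1, col=0)
  F4: move forward 0/4 (blocked), now at (row=1, col=0)
  R: turn right, now facing North
  L: turn left, now facing West
  F3: move forward 0/3 (blocked), now at (row=1, col=0)
  F4: move forward 0/4 (blocked), now at (row=1, col=0)
  F5: move forward 0/5 (blocked), now at (row=1, col=0)
Final: (row=1, col=0), facing West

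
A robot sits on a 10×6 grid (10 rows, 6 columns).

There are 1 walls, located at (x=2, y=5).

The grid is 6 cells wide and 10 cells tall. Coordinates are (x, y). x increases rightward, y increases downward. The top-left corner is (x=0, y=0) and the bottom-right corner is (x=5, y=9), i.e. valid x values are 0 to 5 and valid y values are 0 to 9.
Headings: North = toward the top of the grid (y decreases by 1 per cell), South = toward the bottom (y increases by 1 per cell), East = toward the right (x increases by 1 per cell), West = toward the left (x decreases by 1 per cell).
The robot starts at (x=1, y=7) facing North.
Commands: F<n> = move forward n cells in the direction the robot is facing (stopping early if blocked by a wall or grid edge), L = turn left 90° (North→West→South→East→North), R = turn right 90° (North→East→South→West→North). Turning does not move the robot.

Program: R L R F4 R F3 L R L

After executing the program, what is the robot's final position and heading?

Start: (x=1, y=7), facing North
  R: turn right, now facing East
  L: turn left, now facing North
  R: turn right, now facing East
  F4: move forward 4, now at (x=5, y=7)
  R: turn right, now facing South
  F3: move forward 2/3 (blocked), now at (x=5, y=9)
  L: turn left, now facing East
  R: turn right, now facing South
  L: turn left, now facing East
Final: (x=5, y=9), facing East

Answer: Final position: (x=5, y=9), facing East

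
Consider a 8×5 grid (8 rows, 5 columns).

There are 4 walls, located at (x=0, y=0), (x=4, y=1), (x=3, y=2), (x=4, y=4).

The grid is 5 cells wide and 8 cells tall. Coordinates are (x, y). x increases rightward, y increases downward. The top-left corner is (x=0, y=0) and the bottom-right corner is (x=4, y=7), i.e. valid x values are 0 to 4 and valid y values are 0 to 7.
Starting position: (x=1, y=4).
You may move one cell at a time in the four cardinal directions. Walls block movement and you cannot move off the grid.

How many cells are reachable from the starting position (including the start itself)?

BFS flood-fill from (x=1, y=4):
  Distance 0: (x=1, y=4)
  Distance 1: (x=1, y=3), (x=0, y=4), (x=2, y=4), (x=1, y=5)
  Distance 2: (x=1, y=2), (x=0, y=3), (x=2, y=3), (x=3, y=4), (x=0, y=5), (x=2, y=5), (x=1, y=6)
  Distance 3: (x=1, y=1), (x=0, y=2), (x=2, y=2), (x=3, y=3), (x=3, y=5), (x=0, y=6), (x=2, y=6), (x=1, y=7)
  Distance 4: (x=1, y=0), (x=0, y=1), (x=2, y=1), (x=4, y=3), (x=4, y=5), (x=3, y=6), (x=0, y=7), (x=2, y=7)
  Distance 5: (x=2, y=0), (x=3, y=1), (x=4, y=2), (x=4, y=6), (x=3, y=7)
  Distance 6: (x=3, y=0), (x=4, y=7)
  Distance 7: (x=4, y=0)
Total reachable: 36 (grid has 36 open cells total)

Answer: Reachable cells: 36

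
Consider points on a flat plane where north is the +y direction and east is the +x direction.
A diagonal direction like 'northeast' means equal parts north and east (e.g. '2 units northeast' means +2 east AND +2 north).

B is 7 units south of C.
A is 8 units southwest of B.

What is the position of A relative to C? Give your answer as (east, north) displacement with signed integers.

Place C at the origin (east=0, north=0).
  B is 7 units south of C: delta (east=+0, north=-7); B at (east=0, north=-7).
  A is 8 units southwest of B: delta (east=-8, north=-8); A at (east=-8, north=-15).
Therefore A relative to C: (east=-8, north=-15).

Answer: A is at (east=-8, north=-15) relative to C.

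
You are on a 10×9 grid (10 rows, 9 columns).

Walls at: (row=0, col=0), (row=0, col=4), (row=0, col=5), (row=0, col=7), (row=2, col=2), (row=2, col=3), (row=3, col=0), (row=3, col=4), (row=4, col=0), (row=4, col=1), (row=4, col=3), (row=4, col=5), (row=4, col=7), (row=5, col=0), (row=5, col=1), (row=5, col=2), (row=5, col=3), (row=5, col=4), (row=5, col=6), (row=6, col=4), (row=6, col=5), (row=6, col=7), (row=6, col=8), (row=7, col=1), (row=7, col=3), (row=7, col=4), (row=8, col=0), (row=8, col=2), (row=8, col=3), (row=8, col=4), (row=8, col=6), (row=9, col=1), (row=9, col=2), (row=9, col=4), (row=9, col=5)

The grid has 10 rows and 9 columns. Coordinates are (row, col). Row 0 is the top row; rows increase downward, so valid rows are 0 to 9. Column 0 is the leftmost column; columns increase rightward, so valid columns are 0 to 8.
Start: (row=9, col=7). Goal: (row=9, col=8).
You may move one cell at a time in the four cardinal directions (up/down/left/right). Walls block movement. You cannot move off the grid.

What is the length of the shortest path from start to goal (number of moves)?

BFS from (row=9, col=7) until reaching (row=9, col=8):
  Distance 0: (row=9, col=7)
  Distance 1: (row=8, col=7), (row=9, col=6), (row=9, col=8)  <- goal reached here
One shortest path (1 moves): (row=9, col=7) -> (row=9, col=8)

Answer: Shortest path length: 1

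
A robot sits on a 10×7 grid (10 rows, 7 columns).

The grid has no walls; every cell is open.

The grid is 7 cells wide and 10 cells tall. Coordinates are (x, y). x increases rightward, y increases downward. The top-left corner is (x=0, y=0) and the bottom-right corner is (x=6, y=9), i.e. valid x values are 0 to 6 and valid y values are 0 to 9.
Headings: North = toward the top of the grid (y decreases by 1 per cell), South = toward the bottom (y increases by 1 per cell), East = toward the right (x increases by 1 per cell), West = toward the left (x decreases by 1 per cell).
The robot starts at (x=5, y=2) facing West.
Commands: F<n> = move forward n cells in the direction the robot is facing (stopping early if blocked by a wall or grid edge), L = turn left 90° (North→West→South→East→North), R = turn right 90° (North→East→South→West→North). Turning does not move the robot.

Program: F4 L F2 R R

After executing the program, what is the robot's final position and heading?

Start: (x=5, y=2), facing West
  F4: move forward 4, now at (x=1, y=2)
  L: turn left, now facing South
  F2: move forward 2, now at (x=1, y=4)
  R: turn right, now facing West
  R: turn right, now facing North
Final: (x=1, y=4), facing North

Answer: Final position: (x=1, y=4), facing North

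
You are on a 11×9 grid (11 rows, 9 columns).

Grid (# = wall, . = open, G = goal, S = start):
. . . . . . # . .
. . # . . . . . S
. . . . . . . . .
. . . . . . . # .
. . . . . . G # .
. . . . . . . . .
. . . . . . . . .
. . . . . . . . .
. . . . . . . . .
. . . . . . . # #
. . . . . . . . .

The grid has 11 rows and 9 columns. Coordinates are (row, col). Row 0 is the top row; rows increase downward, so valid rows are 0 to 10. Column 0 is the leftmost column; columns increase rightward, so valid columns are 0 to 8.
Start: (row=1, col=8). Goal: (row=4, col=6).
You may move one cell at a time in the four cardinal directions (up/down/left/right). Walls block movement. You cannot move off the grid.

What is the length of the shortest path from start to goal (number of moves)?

BFS from (row=1, col=8) until reaching (row=4, col=6):
  Distance 0: (row=1, col=8)
  Distance 1: (row=0, col=8), (row=1, col=7), (row=2, col=8)
  Distance 2: (row=0, col=7), (row=1, col=6), (row=2, col=7), (row=3, col=8)
  Distance 3: (row=1, col=5), (row=2, col=6), (row=4, col=8)
  Distance 4: (row=0, col=5), (row=1, col=4), (row=2, col=5), (row=3, col=6), (row=5, col=8)
  Distance 5: (row=0, col=4), (row=1, col=3), (row=2, col=4), (row=3, col=5), (row=4, col=6), (row=5, col=7), (row=6, col=8)  <- goal reached here
One shortest path (5 moves): (row=1, col=8) -> (row=1, col=7) -> (row=1, col=6) -> (row=2, col=6) -> (row=3, col=6) -> (row=4, col=6)

Answer: Shortest path length: 5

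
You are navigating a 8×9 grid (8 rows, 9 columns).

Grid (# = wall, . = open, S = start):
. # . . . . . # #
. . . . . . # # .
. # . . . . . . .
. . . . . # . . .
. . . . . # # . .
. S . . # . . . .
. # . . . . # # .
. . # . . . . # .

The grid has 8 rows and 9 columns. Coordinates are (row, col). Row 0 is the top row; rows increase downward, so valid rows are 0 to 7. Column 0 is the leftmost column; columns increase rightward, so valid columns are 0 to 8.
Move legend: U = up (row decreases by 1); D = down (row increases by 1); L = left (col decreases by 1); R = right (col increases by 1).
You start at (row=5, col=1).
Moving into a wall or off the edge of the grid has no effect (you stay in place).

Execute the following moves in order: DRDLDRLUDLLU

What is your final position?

Answer: Final position: (row=5, col=2)

Derivation:
Start: (row=5, col=1)
  D (down): blocked, stay at (row=5, col=1)
  R (right): (row=5, col=1) -> (row=5, col=2)
  D (down): (row=5, col=2) -> (row=6, col=2)
  L (left): blocked, stay at (row=6, col=2)
  D (down): blocked, stay at (row=6, col=2)
  R (right): (row=6, col=2) -> (row=6, col=3)
  L (left): (row=6, col=3) -> (row=6, col=2)
  U (up): (row=6, col=2) -> (row=5, col=2)
  D (down): (row=5, col=2) -> (row=6, col=2)
  L (left): blocked, stay at (row=6, col=2)
  L (left): blocked, stay at (row=6, col=2)
  U (up): (row=6, col=2) -> (row=5, col=2)
Final: (row=5, col=2)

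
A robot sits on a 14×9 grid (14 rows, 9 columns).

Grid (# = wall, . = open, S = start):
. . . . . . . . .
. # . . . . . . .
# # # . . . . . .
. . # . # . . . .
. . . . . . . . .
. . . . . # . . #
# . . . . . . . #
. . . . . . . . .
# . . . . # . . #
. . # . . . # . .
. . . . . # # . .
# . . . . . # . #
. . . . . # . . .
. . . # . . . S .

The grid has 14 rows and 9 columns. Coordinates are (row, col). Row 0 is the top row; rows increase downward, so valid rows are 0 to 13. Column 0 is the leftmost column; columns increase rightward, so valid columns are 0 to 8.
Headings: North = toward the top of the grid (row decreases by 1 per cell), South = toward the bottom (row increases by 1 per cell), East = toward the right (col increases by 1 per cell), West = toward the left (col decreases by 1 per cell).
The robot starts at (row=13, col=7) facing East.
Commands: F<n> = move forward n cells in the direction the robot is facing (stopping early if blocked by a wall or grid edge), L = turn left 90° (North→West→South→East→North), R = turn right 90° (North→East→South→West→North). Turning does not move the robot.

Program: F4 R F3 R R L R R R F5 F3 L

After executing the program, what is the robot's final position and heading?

Start: (row=13, col=7), facing East
  F4: move forward 1/4 (blocked), now at (row=13, col=8)
  R: turn right, now facing South
  F3: move forward 0/3 (blocked), now at (row=13, col=8)
  R: turn right, now facing West
  R: turn right, now facing North
  L: turn left, now facing West
  R: turn right, now facing North
  R: turn right, now facing East
  R: turn right, now facing South
  F5: move forward 0/5 (blocked), now at (row=13, col=8)
  F3: move forward 0/3 (blocked), now at (row=13, col=8)
  L: turn left, now facing East
Final: (row=13, col=8), facing East

Answer: Final position: (row=13, col=8), facing East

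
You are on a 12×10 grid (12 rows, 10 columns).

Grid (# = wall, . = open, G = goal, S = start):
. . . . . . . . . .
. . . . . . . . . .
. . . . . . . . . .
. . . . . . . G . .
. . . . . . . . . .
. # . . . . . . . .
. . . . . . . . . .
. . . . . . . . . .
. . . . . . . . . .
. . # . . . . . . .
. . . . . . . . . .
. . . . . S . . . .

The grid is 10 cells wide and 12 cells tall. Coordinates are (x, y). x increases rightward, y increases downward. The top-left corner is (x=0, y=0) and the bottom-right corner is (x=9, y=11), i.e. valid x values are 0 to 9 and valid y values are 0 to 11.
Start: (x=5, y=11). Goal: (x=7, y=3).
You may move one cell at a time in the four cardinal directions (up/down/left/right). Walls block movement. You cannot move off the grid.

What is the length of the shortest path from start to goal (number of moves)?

Answer: Shortest path length: 10

Derivation:
BFS from (x=5, y=11) until reaching (x=7, y=3):
  Distance 0: (x=5, y=11)
  Distance 1: (x=5, y=10), (x=4, y=11), (x=6, y=11)
  Distance 2: (x=5, y=9), (x=4, y=10), (x=6, y=10), (x=3, y=11), (x=7, y=11)
  Distance 3: (x=5, y=8), (x=4, y=9), (x=6, y=9), (x=3, y=10), (x=7, y=10), (x=2, y=11), (x=8, y=11)
  Distance 4: (x=5, y=7), (x=4, y=8), (x=6, y=8), (x=3, y=9), (x=7, y=9), (x=2, y=10), (x=8, y=10), (x=1, y=11), (x=9, y=11)
  Distance 5: (x=5, y=6), (x=4, y=7), (x=6, y=7), (x=3, y=8), (x=7, y=8), (x=8, y=9), (x=1, y=10), (x=9, y=10), (x=0, y=11)
  Distance 6: (x=5, y=5), (x=4, y=6), (x=6, y=6), (x=3, y=7), (x=7, y=7), (x=2, y=8), (x=8, y=8), (x=1, y=9), (x=9, y=9), (x=0, y=10)
  Distance 7: (x=5, y=4), (x=4, y=5), (x=6, y=5), (x=3, y=6), (x=7, y=6), (x=2, y=7), (x=8, y=7), (x=1, y=8), (x=9, y=8), (x=0, y=9)
  Distance 8: (x=5, y=3), (x=4, y=4), (x=6, y=4), (x=3, y=5), (x=7, y=5), (x=2, y=6), (x=8, y=6), (x=1, y=7), (x=9, y=7), (x=0, y=8)
  Distance 9: (x=5, y=2), (x=4, y=3), (x=6, y=3), (x=3, y=4), (x=7, y=4), (x=2, y=5), (x=8, y=5), (x=1, y=6), (x=9, y=6), (x=0, y=7)
  Distance 10: (x=5, y=1), (x=4, y=2), (x=6, y=2), (x=3, y=3), (x=7, y=3), (x=2, y=4), (x=8, y=4), (x=9, y=5), (x=0, y=6)  <- goal reached here
One shortest path (10 moves): (x=5, y=11) -> (x=6, y=11) -> (x=7, y=11) -> (x=7, y=10) -> (x=7, y=9) -> (x=7, y=8) -> (x=7, y=7) -> (x=7, y=6) -> (x=7, y=5) -> (x=7, y=4) -> (x=7, y=3)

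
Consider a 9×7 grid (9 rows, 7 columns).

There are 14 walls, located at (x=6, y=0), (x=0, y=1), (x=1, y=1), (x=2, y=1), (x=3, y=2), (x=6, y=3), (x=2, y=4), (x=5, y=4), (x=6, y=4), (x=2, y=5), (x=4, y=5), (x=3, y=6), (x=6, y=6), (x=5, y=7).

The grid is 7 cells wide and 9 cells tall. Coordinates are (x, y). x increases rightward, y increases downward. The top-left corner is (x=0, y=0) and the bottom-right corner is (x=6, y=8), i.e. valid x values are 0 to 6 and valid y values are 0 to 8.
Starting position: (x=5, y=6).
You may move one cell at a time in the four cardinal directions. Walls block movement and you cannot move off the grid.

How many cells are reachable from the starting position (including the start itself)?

BFS flood-fill from (x=5, y=6):
  Distance 0: (x=5, y=6)
  Distance 1: (x=5, y=5), (x=4, y=6)
  Distance 2: (x=6, y=5), (x=4, y=7)
  Distance 3: (x=3, y=7), (x=4, y=8)
  Distance 4: (x=2, y=7), (x=3, y=8), (x=5, y=8)
  Distance 5: (x=2, y=6), (x=1, y=7), (x=2, y=8), (x=6, y=8)
  Distance 6: (x=1, y=6), (x=0, y=7), (x=6, y=7), (x=1, y=8)
  Distance 7: (x=1, y=5), (x=0, y=6), (x=0, y=8)
  Distance 8: (x=1, y=4), (x=0, y=5)
  Distance 9: (x=1, y=3), (x=0, y=4)
  Distance 10: (x=1, y=2), (x=0, y=3), (x=2, y=3)
  Distance 11: (x=0, y=2), (x=2, y=2), (x=3, y=3)
  Distance 12: (x=4, y=3), (x=3, y=4)
  Distance 13: (x=4, y=2), (x=5, y=3), (x=4, y=4), (x=3, y=5)
  Distance 14: (x=4, y=1), (x=5, y=2)
  Distance 15: (x=4, y=0), (x=3, y=1), (x=5, y=1), (x=6, y=2)
  Distance 16: (x=3, y=0), (x=5, y=0), (x=6, y=1)
  Distance 17: (x=2, y=0)
  Distance 18: (x=1, y=0)
  Distance 19: (x=0, y=0)
Total reachable: 49 (grid has 49 open cells total)

Answer: Reachable cells: 49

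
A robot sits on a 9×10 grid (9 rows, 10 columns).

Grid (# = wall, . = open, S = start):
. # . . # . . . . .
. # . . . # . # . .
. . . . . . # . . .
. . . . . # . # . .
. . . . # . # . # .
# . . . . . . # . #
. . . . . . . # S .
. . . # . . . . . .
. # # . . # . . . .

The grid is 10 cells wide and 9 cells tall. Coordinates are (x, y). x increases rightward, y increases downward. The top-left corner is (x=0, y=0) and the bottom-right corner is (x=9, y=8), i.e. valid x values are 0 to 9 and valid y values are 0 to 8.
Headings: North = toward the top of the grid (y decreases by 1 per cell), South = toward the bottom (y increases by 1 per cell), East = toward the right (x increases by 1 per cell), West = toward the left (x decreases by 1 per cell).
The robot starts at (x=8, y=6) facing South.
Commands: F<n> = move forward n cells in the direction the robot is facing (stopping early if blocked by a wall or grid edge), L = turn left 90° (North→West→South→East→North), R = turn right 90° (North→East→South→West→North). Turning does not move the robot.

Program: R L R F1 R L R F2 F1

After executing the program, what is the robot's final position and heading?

Start: (x=8, y=6), facing South
  R: turn right, now facing West
  L: turn left, now facing South
  R: turn right, now facing West
  F1: move forward 0/1 (blocked), now at (x=8, y=6)
  R: turn right, now facing North
  L: turn left, now facing West
  R: turn right, now facing North
  F2: move forward 1/2 (blocked), now at (x=8, y=5)
  F1: move forward 0/1 (blocked), now at (x=8, y=5)
Final: (x=8, y=5), facing North

Answer: Final position: (x=8, y=5), facing North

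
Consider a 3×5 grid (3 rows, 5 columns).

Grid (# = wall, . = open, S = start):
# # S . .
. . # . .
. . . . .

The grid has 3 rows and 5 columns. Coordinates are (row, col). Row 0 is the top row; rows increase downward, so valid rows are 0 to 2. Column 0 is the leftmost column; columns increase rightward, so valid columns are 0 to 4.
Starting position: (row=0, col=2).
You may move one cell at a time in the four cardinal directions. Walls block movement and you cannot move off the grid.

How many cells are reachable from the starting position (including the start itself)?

Answer: Reachable cells: 12

Derivation:
BFS flood-fill from (row=0, col=2):
  Distance 0: (row=0, col=2)
  Distance 1: (row=0, col=3)
  Distance 2: (row=0, col=4), (row=1, col=3)
  Distance 3: (row=1, col=4), (row=2, col=3)
  Distance 4: (row=2, col=2), (row=2, col=4)
  Distance 5: (row=2, col=1)
  Distance 6: (row=1, col=1), (row=2, col=0)
  Distance 7: (row=1, col=0)
Total reachable: 12 (grid has 12 open cells total)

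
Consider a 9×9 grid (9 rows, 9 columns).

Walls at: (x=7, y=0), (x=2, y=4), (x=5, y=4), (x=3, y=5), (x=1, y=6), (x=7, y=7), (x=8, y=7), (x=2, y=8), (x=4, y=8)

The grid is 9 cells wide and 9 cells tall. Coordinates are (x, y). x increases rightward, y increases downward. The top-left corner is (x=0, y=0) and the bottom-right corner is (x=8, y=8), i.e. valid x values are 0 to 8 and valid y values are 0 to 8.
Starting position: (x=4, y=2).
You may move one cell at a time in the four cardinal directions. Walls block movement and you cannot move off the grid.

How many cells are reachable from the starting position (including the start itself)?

Answer: Reachable cells: 72

Derivation:
BFS flood-fill from (x=4, y=2):
  Distance 0: (x=4, y=2)
  Distance 1: (x=4, y=1), (x=3, y=2), (x=5, y=2), (x=4, y=3)
  Distance 2: (x=4, y=0), (x=3, y=1), (x=5, y=1), (x=2, y=2), (x=6, y=2), (x=3, y=3), (x=5, y=3), (x=4, y=4)
  Distance 3: (x=3, y=0), (x=5, y=0), (x=2, y=1), (x=6, y=1), (x=1, y=2), (x=7, y=2), (x=2, y=3), (x=6, y=3), (x=3, y=4), (x=4, y=5)
  Distance 4: (x=2, y=0), (x=6, y=0), (x=1, y=1), (x=7, y=1), (x=0, y=2), (x=8, y=2), (x=1, y=3), (x=7, y=3), (x=6, y=4), (x=5, y=5), (x=4, y=6)
  Distance 5: (x=1, y=0), (x=0, y=1), (x=8, y=1), (x=0, y=3), (x=8, y=3), (x=1, y=4), (x=7, y=4), (x=6, y=5), (x=3, y=6), (x=5, y=6), (x=4, y=7)
  Distance 6: (x=0, y=0), (x=8, y=0), (x=0, y=4), (x=8, y=4), (x=1, y=5), (x=7, y=5), (x=2, y=6), (x=6, y=6), (x=3, y=7), (x=5, y=7)
  Distance 7: (x=0, y=5), (x=2, y=5), (x=8, y=5), (x=7, y=6), (x=2, y=7), (x=6, y=7), (x=3, y=8), (x=5, y=8)
  Distance 8: (x=0, y=6), (x=8, y=6), (x=1, y=7), (x=6, y=8)
  Distance 9: (x=0, y=7), (x=1, y=8), (x=7, y=8)
  Distance 10: (x=0, y=8), (x=8, y=8)
Total reachable: 72 (grid has 72 open cells total)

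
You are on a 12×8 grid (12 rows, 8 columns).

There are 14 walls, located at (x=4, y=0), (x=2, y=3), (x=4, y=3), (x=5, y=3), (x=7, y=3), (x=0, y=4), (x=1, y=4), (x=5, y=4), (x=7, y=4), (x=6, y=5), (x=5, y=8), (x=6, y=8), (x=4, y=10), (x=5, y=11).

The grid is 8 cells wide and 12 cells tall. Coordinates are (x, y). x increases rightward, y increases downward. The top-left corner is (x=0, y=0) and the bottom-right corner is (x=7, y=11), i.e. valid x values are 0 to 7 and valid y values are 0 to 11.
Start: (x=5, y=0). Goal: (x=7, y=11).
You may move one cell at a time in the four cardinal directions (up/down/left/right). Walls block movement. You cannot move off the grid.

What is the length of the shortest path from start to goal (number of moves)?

BFS from (x=5, y=0) until reaching (x=7, y=11):
  Distance 0: (x=5, y=0)
  Distance 1: (x=6, y=0), (x=5, y=1)
  Distance 2: (x=7, y=0), (x=4, y=1), (x=6, y=1), (x=5, y=2)
  Distance 3: (x=3, y=1), (x=7, y=1), (x=4, y=2), (x=6, y=2)
  Distance 4: (x=3, y=0), (x=2, y=1), (x=3, y=2), (x=7, y=2), (x=6, y=3)
  Distance 5: (x=2, y=0), (x=1, y=1), (x=2, y=2), (x=3, y=3), (x=6, y=4)
  Distance 6: (x=1, y=0), (x=0, y=1), (x=1, y=2), (x=3, y=4)
  Distance 7: (x=0, y=0), (x=0, y=2), (x=1, y=3), (x=2, y=4), (x=4, y=4), (x=3, y=5)
  Distance 8: (x=0, y=3), (x=2, y=5), (x=4, y=5), (x=3, y=6)
  Distance 9: (x=1, y=5), (x=5, y=5), (x=2, y=6), (x=4, y=6), (x=3, y=7)
  Distance 10: (x=0, y=5), (x=1, y=6), (x=5, y=6), (x=2, y=7), (x=4, y=7), (x=3, y=8)
  Distance 11: (x=0, y=6), (x=6, y=6), (x=1, y=7), (x=5, y=7), (x=2, y=8), (x=4, y=8), (x=3, y=9)
  Distance 12: (x=7, y=6), (x=0, y=7), (x=6, y=7), (x=1, y=8), (x=2, y=9), (x=4, y=9), (x=3, y=10)
  Distance 13: (x=7, y=5), (x=7, y=7), (x=0, y=8), (x=1, y=9), (x=5, y=9), (x=2, y=10), (x=3, y=11)
  Distance 14: (x=7, y=8), (x=0, y=9), (x=6, y=9), (x=1, y=10), (x=5, y=10), (x=2, y=11), (x=4, y=11)
  Distance 15: (x=7, y=9), (x=0, y=10), (x=6, y=10), (x=1, y=11)
  Distance 16: (x=7, y=10), (x=0, y=11), (x=6, y=11)
  Distance 17: (x=7, y=11)  <- goal reached here
One shortest path (17 moves): (x=5, y=0) -> (x=5, y=1) -> (x=4, y=1) -> (x=3, y=1) -> (x=3, y=2) -> (x=3, y=3) -> (x=3, y=4) -> (x=4, y=4) -> (x=4, y=5) -> (x=5, y=5) -> (x=5, y=6) -> (x=6, y=6) -> (x=7, y=6) -> (x=7, y=7) -> (x=7, y=8) -> (x=7, y=9) -> (x=7, y=10) -> (x=7, y=11)

Answer: Shortest path length: 17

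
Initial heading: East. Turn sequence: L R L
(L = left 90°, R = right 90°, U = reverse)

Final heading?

Answer: Final heading: North

Derivation:
Start: East
  L (left (90° counter-clockwise)) -> North
  R (right (90° clockwise)) -> East
  L (left (90° counter-clockwise)) -> North
Final: North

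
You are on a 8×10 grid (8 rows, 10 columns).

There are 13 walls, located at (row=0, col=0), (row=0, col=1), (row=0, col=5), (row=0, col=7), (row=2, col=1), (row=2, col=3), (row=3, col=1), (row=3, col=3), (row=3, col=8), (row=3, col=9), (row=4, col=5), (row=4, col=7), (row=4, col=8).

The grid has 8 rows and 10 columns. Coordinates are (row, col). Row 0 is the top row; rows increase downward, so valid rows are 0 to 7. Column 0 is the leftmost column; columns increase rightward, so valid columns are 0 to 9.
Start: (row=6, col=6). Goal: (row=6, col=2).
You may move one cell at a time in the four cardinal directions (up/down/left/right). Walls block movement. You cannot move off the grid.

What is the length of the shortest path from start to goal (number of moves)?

Answer: Shortest path length: 4

Derivation:
BFS from (row=6, col=6) until reaching (row=6, col=2):
  Distance 0: (row=6, col=6)
  Distance 1: (row=5, col=6), (row=6, col=5), (row=6, col=7), (row=7, col=6)
  Distance 2: (row=4, col=6), (row=5, col=5), (row=5, col=7), (row=6, col=4), (row=6, col=8), (row=7, col=5), (row=7, col=7)
  Distance 3: (row=3, col=6), (row=5, col=4), (row=5, col=8), (row=6, col=3), (row=6, col=9), (row=7, col=4), (row=7, col=8)
  Distance 4: (row=2, col=6), (row=3, col=5), (row=3, col=7), (row=4, col=4), (row=5, col=3), (row=5, col=9), (row=6, col=2), (row=7, col=3), (row=7, col=9)  <- goal reached here
One shortest path (4 moves): (row=6, col=6) -> (row=6, col=5) -> (row=6, col=4) -> (row=6, col=3) -> (row=6, col=2)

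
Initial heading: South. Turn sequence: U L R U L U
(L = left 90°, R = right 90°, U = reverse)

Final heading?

Answer: Final heading: West

Derivation:
Start: South
  U (U-turn (180°)) -> North
  L (left (90° counter-clockwise)) -> West
  R (right (90° clockwise)) -> North
  U (U-turn (180°)) -> South
  L (left (90° counter-clockwise)) -> East
  U (U-turn (180°)) -> West
Final: West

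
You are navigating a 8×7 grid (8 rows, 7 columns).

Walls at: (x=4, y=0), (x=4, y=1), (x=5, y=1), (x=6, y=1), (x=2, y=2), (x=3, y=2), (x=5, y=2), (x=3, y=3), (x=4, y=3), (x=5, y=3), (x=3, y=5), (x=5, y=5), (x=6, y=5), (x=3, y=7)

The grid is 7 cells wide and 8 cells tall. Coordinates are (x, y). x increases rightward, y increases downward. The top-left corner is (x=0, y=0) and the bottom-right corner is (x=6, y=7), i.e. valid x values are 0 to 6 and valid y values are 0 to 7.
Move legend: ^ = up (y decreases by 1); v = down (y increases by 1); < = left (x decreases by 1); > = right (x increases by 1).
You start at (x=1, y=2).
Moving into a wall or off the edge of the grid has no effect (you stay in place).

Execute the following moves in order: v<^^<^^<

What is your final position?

Start: (x=1, y=2)
  v (down): (x=1, y=2) -> (x=1, y=3)
  < (left): (x=1, y=3) -> (x=0, y=3)
  ^ (up): (x=0, y=3) -> (x=0, y=2)
  ^ (up): (x=0, y=2) -> (x=0, y=1)
  < (left): blocked, stay at (x=0, y=1)
  ^ (up): (x=0, y=1) -> (x=0, y=0)
  ^ (up): blocked, stay at (x=0, y=0)
  < (left): blocked, stay at (x=0, y=0)
Final: (x=0, y=0)

Answer: Final position: (x=0, y=0)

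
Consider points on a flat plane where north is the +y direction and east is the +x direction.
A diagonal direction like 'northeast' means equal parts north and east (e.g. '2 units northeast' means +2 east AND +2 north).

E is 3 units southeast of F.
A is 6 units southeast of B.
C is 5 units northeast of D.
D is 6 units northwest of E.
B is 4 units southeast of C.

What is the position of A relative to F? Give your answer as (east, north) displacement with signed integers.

Answer: A is at (east=12, north=-2) relative to F.

Derivation:
Place F at the origin (east=0, north=0).
  E is 3 units southeast of F: delta (east=+3, north=-3); E at (east=3, north=-3).
  D is 6 units northwest of E: delta (east=-6, north=+6); D at (east=-3, north=3).
  C is 5 units northeast of D: delta (east=+5, north=+5); C at (east=2, north=8).
  B is 4 units southeast of C: delta (east=+4, north=-4); B at (east=6, north=4).
  A is 6 units southeast of B: delta (east=+6, north=-6); A at (east=12, north=-2).
Therefore A relative to F: (east=12, north=-2).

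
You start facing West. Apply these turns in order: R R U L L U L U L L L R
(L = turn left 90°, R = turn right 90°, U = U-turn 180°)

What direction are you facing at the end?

Start: West
  R (right (90° clockwise)) -> North
  R (right (90° clockwise)) -> East
  U (U-turn (180°)) -> West
  L (left (90° counter-clockwise)) -> South
  L (left (90° counter-clockwise)) -> East
  U (U-turn (180°)) -> West
  L (left (90° counter-clockwise)) -> South
  U (U-turn (180°)) -> North
  L (left (90° counter-clockwise)) -> West
  L (left (90° counter-clockwise)) -> South
  L (left (90° counter-clockwise)) -> East
  R (right (90° clockwise)) -> South
Final: South

Answer: Final heading: South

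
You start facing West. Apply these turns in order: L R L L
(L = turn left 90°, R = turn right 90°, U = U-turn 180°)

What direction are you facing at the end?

Start: West
  L (left (90° counter-clockwise)) -> South
  R (right (90° clockwise)) -> West
  L (left (90° counter-clockwise)) -> South
  L (left (90° counter-clockwise)) -> East
Final: East

Answer: Final heading: East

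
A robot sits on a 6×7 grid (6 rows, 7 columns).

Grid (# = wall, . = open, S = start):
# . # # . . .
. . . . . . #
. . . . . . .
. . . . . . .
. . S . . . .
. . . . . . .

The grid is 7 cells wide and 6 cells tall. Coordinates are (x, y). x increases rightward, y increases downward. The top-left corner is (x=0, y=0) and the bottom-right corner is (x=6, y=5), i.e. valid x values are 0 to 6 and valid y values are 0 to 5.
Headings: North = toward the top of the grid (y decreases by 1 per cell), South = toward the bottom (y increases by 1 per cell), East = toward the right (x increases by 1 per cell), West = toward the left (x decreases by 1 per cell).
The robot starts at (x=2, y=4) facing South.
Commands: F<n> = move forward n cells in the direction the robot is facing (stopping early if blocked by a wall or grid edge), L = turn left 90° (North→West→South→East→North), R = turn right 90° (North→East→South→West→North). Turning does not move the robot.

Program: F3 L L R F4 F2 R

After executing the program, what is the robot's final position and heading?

Start: (x=2, y=4), facing South
  F3: move forward 1/3 (blocked), now at (x=2, y=5)
  L: turn left, now facing East
  L: turn left, now facing North
  R: turn right, now facing East
  F4: move forward 4, now at (x=6, y=5)
  F2: move forward 0/2 (blocked), now at (x=6, y=5)
  R: turn right, now facing South
Final: (x=6, y=5), facing South

Answer: Final position: (x=6, y=5), facing South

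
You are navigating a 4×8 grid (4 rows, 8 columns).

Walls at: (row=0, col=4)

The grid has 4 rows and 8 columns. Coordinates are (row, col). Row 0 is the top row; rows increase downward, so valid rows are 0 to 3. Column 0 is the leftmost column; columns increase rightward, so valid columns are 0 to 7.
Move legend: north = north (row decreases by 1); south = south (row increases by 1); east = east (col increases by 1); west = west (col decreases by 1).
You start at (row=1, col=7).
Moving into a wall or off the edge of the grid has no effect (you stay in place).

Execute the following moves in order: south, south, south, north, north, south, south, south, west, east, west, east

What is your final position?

Start: (row=1, col=7)
  south (south): (row=1, col=7) -> (row=2, col=7)
  south (south): (row=2, col=7) -> (row=3, col=7)
  south (south): blocked, stay at (row=3, col=7)
  north (north): (row=3, col=7) -> (row=2, col=7)
  north (north): (row=2, col=7) -> (row=1, col=7)
  south (south): (row=1, col=7) -> (row=2, col=7)
  south (south): (row=2, col=7) -> (row=3, col=7)
  south (south): blocked, stay at (row=3, col=7)
  west (west): (row=3, col=7) -> (row=3, col=6)
  east (east): (row=3, col=6) -> (row=3, col=7)
  west (west): (row=3, col=7) -> (row=3, col=6)
  east (east): (row=3, col=6) -> (row=3, col=7)
Final: (row=3, col=7)

Answer: Final position: (row=3, col=7)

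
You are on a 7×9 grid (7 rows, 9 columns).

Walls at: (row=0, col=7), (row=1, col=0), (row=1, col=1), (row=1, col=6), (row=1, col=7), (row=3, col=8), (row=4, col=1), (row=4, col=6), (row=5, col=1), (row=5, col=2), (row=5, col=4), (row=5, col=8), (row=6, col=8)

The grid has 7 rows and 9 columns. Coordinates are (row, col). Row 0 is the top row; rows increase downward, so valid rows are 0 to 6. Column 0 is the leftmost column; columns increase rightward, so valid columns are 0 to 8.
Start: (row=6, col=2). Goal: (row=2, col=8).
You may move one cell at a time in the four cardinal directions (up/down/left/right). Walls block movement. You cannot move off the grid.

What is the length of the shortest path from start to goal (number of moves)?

BFS from (row=6, col=2) until reaching (row=2, col=8):
  Distance 0: (row=6, col=2)
  Distance 1: (row=6, col=1), (row=6, col=3)
  Distance 2: (row=5, col=3), (row=6, col=0), (row=6, col=4)
  Distance 3: (row=4, col=3), (row=5, col=0), (row=6, col=5)
  Distance 4: (row=3, col=3), (row=4, col=0), (row=4, col=2), (row=4, col=4), (row=5, col=5), (row=6, col=6)
  Distance 5: (row=2, col=3), (row=3, col=0), (row=3, col=2), (row=3, col=4), (row=4, col=5), (row=5, col=6), (row=6, col=7)
  Distance 6: (row=1, col=3), (row=2, col=0), (row=2, col=2), (row=2, col=4), (row=3, col=1), (row=3, col=5), (row=5, col=7)
  Distance 7: (row=0, col=3), (row=1, col=2), (row=1, col=4), (row=2, col=1), (row=2, col=5), (row=3, col=6), (row=4, col=7)
  Distance 8: (row=0, col=2), (row=0, col=4), (row=1, col=5), (row=2, col=6), (row=3, col=7), (row=4, col=8)
  Distance 9: (row=0, col=1), (row=0, col=5), (row=2, col=7)
  Distance 10: (row=0, col=0), (row=0, col=6), (row=2, col=8)  <- goal reached here
One shortest path (10 moves): (row=6, col=2) -> (row=6, col=3) -> (row=6, col=4) -> (row=6, col=5) -> (row=6, col=6) -> (row=6, col=7) -> (row=5, col=7) -> (row=4, col=7) -> (row=3, col=7) -> (row=2, col=7) -> (row=2, col=8)

Answer: Shortest path length: 10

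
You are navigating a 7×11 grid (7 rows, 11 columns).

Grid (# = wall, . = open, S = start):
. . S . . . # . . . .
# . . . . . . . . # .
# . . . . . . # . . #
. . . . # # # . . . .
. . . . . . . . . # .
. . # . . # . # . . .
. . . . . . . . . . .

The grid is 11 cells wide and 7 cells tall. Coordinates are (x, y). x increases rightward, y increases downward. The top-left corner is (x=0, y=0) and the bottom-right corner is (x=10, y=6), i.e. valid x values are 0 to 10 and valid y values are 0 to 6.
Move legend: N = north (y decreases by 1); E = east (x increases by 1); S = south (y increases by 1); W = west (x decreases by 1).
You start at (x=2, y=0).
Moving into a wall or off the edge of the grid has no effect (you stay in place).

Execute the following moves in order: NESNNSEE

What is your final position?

Answer: Final position: (x=5, y=1)

Derivation:
Start: (x=2, y=0)
  N (north): blocked, stay at (x=2, y=0)
  E (east): (x=2, y=0) -> (x=3, y=0)
  S (south): (x=3, y=0) -> (x=3, y=1)
  N (north): (x=3, y=1) -> (x=3, y=0)
  N (north): blocked, stay at (x=3, y=0)
  S (south): (x=3, y=0) -> (x=3, y=1)
  E (east): (x=3, y=1) -> (x=4, y=1)
  E (east): (x=4, y=1) -> (x=5, y=1)
Final: (x=5, y=1)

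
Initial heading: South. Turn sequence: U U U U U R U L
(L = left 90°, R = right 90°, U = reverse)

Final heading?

Start: South
  U (U-turn (180°)) -> North
  U (U-turn (180°)) -> South
  U (U-turn (180°)) -> North
  U (U-turn (180°)) -> South
  U (U-turn (180°)) -> North
  R (right (90° clockwise)) -> East
  U (U-turn (180°)) -> West
  L (left (90° counter-clockwise)) -> South
Final: South

Answer: Final heading: South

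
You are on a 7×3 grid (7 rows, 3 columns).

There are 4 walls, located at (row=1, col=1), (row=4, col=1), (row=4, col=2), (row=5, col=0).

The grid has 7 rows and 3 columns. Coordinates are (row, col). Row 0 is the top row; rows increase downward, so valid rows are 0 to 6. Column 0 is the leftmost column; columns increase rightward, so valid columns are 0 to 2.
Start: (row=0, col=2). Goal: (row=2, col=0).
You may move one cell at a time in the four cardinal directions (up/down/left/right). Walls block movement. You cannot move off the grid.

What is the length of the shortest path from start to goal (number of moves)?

Answer: Shortest path length: 4

Derivation:
BFS from (row=0, col=2) until reaching (row=2, col=0):
  Distance 0: (row=0, col=2)
  Distance 1: (row=0, col=1), (row=1, col=2)
  Distance 2: (row=0, col=0), (row=2, col=2)
  Distance 3: (row=1, col=0), (row=2, col=1), (row=3, col=2)
  Distance 4: (row=2, col=0), (row=3, col=1)  <- goal reached here
One shortest path (4 moves): (row=0, col=2) -> (row=0, col=1) -> (row=0, col=0) -> (row=1, col=0) -> (row=2, col=0)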